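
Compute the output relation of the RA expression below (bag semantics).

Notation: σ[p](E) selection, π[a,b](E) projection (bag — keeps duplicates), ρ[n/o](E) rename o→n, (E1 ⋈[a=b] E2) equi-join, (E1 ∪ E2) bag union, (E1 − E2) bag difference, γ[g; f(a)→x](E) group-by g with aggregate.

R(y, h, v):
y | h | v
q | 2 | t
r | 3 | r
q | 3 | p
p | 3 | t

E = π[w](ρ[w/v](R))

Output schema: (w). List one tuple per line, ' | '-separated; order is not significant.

Subexpression sizes:
  R → 4
  ρ[w/v](R) → 4
  π[w](ρ[w/v](R)) → 4

== RESULT ==
w
p
r
t
t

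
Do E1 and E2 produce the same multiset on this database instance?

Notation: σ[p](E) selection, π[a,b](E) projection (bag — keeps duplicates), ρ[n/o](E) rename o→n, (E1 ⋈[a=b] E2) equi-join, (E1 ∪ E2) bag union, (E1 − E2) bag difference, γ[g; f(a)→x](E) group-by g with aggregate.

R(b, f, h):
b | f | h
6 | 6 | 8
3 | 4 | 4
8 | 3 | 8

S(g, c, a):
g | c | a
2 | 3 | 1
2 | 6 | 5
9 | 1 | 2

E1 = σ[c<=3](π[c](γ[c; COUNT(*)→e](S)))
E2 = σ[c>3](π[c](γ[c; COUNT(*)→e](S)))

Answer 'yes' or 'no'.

E1 per-node cardinality:
  S → 3
  γ[c; COUNT(*)→e](S) → 3
  π[c](γ[c; COUNT(*)→e](S)) → 3
  σ[c<=3](π[c](γ[c; COUNT(*)→e](S))) → 2
E2 per-node cardinality:
  S → 3
  γ[c; COUNT(*)→e](S) → 3
  π[c](γ[c; COUNT(*)→e](S)) → 3
  σ[c>3](π[c](γ[c; COUNT(*)→e](S))) → 1

E1 result:
c
1
3
E2 result:
c
6
Witness: (6,) appears 0× in E1 but 1× in E2.

no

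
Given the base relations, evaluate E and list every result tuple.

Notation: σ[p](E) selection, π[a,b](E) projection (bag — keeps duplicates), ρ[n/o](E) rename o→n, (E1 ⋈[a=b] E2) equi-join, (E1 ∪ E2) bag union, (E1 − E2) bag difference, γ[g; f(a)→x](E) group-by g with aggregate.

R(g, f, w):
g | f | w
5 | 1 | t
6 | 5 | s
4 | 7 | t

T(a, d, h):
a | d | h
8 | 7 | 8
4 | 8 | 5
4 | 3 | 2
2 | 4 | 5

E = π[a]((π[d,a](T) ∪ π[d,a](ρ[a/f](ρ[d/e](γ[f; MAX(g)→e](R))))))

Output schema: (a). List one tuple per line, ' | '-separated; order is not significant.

Subexpression sizes:
  T → 4
  π[d,a](T) → 4
  R → 3
  γ[f; MAX(g)→e](R) → 3
  ρ[d/e](γ[f; MAX(g)→e](R)) → 3
  ρ[a/f](ρ[d/e](γ[f; MAX(g)→e](R))) → 3
  π[d,a](ρ[a/f](ρ[d/e](γ[f; MAX(g)→e](R)))) → 3
  (π[d,a](T) ∪ π[d,a](ρ[a/f](ρ[d/e](γ[f; MAX(g)→e](R))))) → 7
  π[a]((π[d,a](T) ∪ π[d,a](ρ[a/f](ρ[d/e](γ[f; MAX(g)→e](R)))))) → 7

== RESULT ==
a
1
2
4
4
5
7
8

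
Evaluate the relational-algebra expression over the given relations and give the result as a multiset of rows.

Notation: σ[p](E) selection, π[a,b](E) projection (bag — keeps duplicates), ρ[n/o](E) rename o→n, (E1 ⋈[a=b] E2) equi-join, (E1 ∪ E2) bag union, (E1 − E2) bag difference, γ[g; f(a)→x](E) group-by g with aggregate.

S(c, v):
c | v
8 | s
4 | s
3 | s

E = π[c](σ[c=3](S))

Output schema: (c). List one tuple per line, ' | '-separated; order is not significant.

Row counts bottom-up:
  S → 3
  σ[c=3](S) → 1
  π[c](σ[c=3](S)) → 1

== RESULT ==
c
3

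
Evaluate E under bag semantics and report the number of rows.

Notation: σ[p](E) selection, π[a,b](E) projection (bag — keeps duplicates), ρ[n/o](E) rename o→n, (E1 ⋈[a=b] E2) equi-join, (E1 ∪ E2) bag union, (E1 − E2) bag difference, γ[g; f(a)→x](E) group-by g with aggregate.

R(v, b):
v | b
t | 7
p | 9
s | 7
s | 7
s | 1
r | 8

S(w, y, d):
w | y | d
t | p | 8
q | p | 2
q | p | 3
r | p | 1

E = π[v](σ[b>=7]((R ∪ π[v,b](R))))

Per-node cardinality:
  R → 6
  R → 6
  π[v,b](R) → 6
  (R ∪ π[v,b](R)) → 12
  σ[b>=7]((R ∪ π[v,b](R))) → 10
  π[v](σ[b>=7]((R ∪ π[v,b](R)))) → 10

|E| = 10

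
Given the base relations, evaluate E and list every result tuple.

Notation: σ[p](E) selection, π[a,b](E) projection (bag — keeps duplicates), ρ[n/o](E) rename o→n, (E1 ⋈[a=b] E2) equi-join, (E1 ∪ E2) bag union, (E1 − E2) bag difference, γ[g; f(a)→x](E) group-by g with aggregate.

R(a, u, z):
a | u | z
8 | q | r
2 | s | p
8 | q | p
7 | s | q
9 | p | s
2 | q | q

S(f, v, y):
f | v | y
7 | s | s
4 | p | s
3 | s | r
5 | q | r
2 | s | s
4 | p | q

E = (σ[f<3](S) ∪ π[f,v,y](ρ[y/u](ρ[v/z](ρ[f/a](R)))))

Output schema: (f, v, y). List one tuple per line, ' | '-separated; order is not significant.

Row counts bottom-up:
  S → 6
  σ[f<3](S) → 1
  R → 6
  ρ[f/a](R) → 6
  ρ[v/z](ρ[f/a](R)) → 6
  ρ[y/u](ρ[v/z](ρ[f/a](R))) → 6
  π[f,v,y](ρ[y/u](ρ[v/z](ρ[f/a](R)))) → 6
  (σ[f<3](S) ∪ π[f,v,y](ρ[y/u](ρ[v/z](ρ[f/a](R))))) → 7

== RESULT ==
f | v | y
2 | p | s
2 | q | q
2 | s | s
7 | q | s
8 | p | q
8 | r | q
9 | s | p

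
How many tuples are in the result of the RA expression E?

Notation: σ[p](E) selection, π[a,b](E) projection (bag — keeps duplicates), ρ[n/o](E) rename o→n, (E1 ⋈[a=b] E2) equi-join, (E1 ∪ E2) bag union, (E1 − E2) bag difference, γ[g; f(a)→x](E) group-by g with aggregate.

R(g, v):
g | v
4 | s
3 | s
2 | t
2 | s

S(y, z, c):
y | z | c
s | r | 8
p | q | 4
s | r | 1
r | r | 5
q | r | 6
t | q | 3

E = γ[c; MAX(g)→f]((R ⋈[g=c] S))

Stepwise |·|:
  R → 4
  S → 6
  (R ⋈[g=c] S) → 2
  γ[c; MAX(g)→f]((R ⋈[g=c] S)) → 2

|E| = 2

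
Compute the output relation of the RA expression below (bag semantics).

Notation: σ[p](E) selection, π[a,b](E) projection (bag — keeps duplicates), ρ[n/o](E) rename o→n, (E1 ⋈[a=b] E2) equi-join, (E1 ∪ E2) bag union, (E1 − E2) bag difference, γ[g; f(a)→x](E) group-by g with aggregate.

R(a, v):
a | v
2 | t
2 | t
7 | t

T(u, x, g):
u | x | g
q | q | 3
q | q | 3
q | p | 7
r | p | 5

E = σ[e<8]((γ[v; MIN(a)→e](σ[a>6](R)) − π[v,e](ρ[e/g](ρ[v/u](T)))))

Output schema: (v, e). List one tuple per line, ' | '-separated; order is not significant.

Per-node cardinality:
  R → 3
  σ[a>6](R) → 1
  γ[v; MIN(a)→e](σ[a>6](R)) → 1
  T → 4
  ρ[v/u](T) → 4
  ρ[e/g](ρ[v/u](T)) → 4
  π[v,e](ρ[e/g](ρ[v/u](T))) → 4
  (γ[v; MIN(a)→e](σ[a>6](R)) − π[v,e](ρ[e/g](ρ[v/u](T)))) → 1
  σ[e<8]((γ[v; MIN(a)→e](σ[a>6](R)) − π[v,e](ρ[e/g](ρ[v/u](T))))) → 1

== RESULT ==
v | e
t | 7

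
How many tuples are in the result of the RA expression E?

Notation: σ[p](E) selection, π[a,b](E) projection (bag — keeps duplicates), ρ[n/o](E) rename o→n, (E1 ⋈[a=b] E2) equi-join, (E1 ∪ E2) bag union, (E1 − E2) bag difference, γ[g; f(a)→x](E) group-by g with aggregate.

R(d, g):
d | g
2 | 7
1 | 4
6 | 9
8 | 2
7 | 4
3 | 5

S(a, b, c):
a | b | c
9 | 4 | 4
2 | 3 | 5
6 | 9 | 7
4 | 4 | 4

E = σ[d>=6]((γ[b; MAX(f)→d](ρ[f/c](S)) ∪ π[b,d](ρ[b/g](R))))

Row counts bottom-up:
  S → 4
  ρ[f/c](S) → 4
  γ[b; MAX(f)→d](ρ[f/c](S)) → 3
  R → 6
  ρ[b/g](R) → 6
  π[b,d](ρ[b/g](R)) → 6
  (γ[b; MAX(f)→d](ρ[f/c](S)) ∪ π[b,d](ρ[b/g](R))) → 9
  σ[d>=6]((γ[b; MAX(f)→d](ρ[f/c](S)) ∪ π[b,d](ρ[b/g](R)))) → 4

|E| = 4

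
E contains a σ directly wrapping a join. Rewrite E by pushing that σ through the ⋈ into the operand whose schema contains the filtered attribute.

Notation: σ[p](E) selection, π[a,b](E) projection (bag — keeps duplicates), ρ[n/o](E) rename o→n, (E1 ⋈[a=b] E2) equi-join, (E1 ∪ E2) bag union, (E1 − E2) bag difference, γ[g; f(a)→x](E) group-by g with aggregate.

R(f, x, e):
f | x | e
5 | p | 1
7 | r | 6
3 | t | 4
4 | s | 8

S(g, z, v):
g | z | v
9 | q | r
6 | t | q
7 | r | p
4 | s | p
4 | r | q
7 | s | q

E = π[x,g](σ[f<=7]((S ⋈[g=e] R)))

σ filters on f, owned by the right side.
E' = π[x,g]((S ⋈[g=e] σ[f<=7](R)))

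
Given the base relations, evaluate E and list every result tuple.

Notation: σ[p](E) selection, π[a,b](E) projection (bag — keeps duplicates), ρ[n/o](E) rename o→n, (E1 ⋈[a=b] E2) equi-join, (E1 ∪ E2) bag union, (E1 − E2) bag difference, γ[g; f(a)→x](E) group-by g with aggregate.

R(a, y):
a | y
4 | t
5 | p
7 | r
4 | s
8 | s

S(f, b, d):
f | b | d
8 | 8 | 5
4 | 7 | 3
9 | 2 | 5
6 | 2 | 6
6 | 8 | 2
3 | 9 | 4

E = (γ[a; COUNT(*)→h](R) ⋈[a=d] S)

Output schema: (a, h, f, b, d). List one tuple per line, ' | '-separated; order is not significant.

Row counts bottom-up:
  R → 5
  γ[a; COUNT(*)→h](R) → 4
  S → 6
  (γ[a; COUNT(*)→h](R) ⋈[a=d] S) → 3

== RESULT ==
a | h | f | b | d
4 | 2 | 3 | 9 | 4
5 | 1 | 8 | 8 | 5
5 | 1 | 9 | 2 | 5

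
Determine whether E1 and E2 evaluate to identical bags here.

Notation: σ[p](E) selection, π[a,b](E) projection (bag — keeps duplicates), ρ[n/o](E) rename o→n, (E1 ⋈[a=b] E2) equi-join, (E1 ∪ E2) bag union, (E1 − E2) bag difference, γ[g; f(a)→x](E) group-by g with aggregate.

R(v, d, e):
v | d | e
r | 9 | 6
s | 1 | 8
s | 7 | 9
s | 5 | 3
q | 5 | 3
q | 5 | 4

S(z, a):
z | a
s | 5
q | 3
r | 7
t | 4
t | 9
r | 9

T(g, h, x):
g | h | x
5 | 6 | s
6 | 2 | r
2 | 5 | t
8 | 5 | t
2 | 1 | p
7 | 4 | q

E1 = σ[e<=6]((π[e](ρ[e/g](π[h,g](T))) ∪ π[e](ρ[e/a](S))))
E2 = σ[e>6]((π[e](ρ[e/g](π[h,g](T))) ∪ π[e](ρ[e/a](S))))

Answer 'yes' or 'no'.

E1 row counts bottom-up:
  T → 6
  π[h,g](T) → 6
  ρ[e/g](π[h,g](T)) → 6
  π[e](ρ[e/g](π[h,g](T))) → 6
  S → 6
  ρ[e/a](S) → 6
  π[e](ρ[e/a](S)) → 6
  (π[e](ρ[e/g](π[h,g](T))) ∪ π[e](ρ[e/a](S))) → 12
  σ[e<=6]((π[e](ρ[e/g](π[h,g](T))) ∪ π[e](ρ[e/a](S)))) → 7
E2 row counts bottom-up:
  T → 6
  π[h,g](T) → 6
  ρ[e/g](π[h,g](T)) → 6
  π[e](ρ[e/g](π[h,g](T))) → 6
  S → 6
  ρ[e/a](S) → 6
  π[e](ρ[e/a](S)) → 6
  (π[e](ρ[e/g](π[h,g](T))) ∪ π[e](ρ[e/a](S))) → 12
  σ[e>6]((π[e](ρ[e/g](π[h,g](T))) ∪ π[e](ρ[e/a](S)))) → 5

E1 result:
e
2
2
3
4
5
5
6
E2 result:
e
7
7
8
9
9
Witness: (6,) appears 1× in E1 but 0× in E2.

no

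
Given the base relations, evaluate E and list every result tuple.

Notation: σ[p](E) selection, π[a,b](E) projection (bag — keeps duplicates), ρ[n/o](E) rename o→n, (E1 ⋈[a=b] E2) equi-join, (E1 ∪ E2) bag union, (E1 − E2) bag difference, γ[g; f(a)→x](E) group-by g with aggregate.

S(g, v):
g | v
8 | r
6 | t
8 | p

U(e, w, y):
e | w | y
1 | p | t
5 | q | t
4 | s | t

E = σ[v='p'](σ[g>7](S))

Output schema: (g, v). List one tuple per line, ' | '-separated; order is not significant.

Subexpression sizes:
  S → 3
  σ[g>7](S) → 2
  σ[v='p'](σ[g>7](S)) → 1

== RESULT ==
g | v
8 | p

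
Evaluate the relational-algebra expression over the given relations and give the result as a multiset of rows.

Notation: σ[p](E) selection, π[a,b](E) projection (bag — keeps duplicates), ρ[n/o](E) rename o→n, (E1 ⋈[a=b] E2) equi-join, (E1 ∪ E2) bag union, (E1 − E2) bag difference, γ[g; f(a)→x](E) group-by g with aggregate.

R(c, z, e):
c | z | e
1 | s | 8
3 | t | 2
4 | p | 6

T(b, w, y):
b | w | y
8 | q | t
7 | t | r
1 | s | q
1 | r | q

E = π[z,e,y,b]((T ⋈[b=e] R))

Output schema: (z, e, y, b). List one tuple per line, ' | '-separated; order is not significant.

Row counts bottom-up:
  T → 4
  R → 3
  (T ⋈[b=e] R) → 1
  π[z,e,y,b]((T ⋈[b=e] R)) → 1

== RESULT ==
z | e | y | b
s | 8 | t | 8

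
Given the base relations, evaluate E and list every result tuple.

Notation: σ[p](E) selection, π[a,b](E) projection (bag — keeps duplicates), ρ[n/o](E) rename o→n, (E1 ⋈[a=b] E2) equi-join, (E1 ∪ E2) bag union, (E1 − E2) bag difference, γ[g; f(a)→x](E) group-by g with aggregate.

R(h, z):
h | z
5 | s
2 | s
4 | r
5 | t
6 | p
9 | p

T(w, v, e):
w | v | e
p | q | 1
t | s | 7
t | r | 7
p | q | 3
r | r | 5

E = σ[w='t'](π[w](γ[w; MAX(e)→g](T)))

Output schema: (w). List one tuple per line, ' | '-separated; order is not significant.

Row counts bottom-up:
  T → 5
  γ[w; MAX(e)→g](T) → 3
  π[w](γ[w; MAX(e)→g](T)) → 3
  σ[w='t'](π[w](γ[w; MAX(e)→g](T))) → 1

== RESULT ==
w
t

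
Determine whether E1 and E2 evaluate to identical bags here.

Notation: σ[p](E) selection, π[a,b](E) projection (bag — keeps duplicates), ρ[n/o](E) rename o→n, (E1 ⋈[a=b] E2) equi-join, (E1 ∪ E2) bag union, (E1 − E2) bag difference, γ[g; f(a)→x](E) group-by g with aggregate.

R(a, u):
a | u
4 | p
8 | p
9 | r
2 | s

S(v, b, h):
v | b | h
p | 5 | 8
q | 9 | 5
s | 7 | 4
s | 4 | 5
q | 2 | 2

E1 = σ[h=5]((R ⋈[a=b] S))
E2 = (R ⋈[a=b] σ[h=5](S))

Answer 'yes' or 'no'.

E1 per-node cardinality:
  R → 4
  S → 5
  (R ⋈[a=b] S) → 3
  σ[h=5]((R ⋈[a=b] S)) → 2
E2 per-node cardinality:
  R → 4
  S → 5
  σ[h=5](S) → 2
  (R ⋈[a=b] σ[h=5](S)) → 2

E1 and E2 produce the same multiset:
a | u | v | b | h
4 | p | s | 4 | 5
9 | r | q | 9 | 5

yes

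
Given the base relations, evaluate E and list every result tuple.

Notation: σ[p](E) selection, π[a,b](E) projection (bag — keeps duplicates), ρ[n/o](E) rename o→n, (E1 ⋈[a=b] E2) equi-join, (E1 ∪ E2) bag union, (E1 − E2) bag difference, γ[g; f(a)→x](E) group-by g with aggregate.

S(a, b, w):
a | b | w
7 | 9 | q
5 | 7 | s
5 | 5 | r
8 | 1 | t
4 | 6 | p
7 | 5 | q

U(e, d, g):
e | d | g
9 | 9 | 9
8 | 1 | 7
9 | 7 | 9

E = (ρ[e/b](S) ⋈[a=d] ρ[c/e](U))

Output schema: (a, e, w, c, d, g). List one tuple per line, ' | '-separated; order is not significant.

Subexpression sizes:
  S → 6
  ρ[e/b](S) → 6
  U → 3
  ρ[c/e](U) → 3
  (ρ[e/b](S) ⋈[a=d] ρ[c/e](U)) → 2

== RESULT ==
a | e | w | c | d | g
7 | 5 | q | 9 | 7 | 9
7 | 9 | q | 9 | 7 | 9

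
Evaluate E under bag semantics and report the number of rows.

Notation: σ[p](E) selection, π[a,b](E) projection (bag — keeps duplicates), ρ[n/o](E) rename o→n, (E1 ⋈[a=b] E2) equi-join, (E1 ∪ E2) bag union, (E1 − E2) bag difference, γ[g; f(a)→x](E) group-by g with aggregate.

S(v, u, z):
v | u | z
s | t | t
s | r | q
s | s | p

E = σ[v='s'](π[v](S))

Subexpression sizes:
  S → 3
  π[v](S) → 3
  σ[v='s'](π[v](S)) → 3

|E| = 3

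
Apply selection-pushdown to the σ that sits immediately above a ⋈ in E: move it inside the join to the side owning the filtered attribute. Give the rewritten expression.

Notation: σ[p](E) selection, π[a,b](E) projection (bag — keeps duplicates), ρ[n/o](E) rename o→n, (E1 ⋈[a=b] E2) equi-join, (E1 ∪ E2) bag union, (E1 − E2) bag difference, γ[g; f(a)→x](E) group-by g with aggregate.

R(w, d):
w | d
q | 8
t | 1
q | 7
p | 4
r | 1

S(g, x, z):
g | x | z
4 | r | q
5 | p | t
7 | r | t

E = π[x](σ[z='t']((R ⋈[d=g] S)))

σ filters on z, owned by the right side.
E' = π[x]((R ⋈[d=g] σ[z='t'](S)))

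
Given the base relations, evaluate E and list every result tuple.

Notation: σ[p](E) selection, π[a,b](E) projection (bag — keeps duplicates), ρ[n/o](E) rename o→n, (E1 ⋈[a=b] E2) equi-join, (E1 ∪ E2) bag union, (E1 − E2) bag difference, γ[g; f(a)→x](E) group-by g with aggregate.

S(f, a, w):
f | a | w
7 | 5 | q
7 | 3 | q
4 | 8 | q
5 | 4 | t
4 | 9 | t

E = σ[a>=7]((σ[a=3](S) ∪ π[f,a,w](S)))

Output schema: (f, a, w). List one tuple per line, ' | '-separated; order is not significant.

Stepwise |·|:
  S → 5
  σ[a=3](S) → 1
  S → 5
  π[f,a,w](S) → 5
  (σ[a=3](S) ∪ π[f,a,w](S)) → 6
  σ[a>=7]((σ[a=3](S) ∪ π[f,a,w](S))) → 2

== RESULT ==
f | a | w
4 | 8 | q
4 | 9 | t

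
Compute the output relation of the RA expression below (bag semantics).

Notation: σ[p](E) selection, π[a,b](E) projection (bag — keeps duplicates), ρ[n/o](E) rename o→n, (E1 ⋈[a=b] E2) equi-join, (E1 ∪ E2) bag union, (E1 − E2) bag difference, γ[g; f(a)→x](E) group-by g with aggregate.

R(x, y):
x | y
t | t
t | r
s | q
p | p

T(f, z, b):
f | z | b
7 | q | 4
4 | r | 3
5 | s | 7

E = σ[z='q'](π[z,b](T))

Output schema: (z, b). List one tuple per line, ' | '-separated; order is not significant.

Subexpression sizes:
  T → 3
  π[z,b](T) → 3
  σ[z='q'](π[z,b](T)) → 1

== RESULT ==
z | b
q | 4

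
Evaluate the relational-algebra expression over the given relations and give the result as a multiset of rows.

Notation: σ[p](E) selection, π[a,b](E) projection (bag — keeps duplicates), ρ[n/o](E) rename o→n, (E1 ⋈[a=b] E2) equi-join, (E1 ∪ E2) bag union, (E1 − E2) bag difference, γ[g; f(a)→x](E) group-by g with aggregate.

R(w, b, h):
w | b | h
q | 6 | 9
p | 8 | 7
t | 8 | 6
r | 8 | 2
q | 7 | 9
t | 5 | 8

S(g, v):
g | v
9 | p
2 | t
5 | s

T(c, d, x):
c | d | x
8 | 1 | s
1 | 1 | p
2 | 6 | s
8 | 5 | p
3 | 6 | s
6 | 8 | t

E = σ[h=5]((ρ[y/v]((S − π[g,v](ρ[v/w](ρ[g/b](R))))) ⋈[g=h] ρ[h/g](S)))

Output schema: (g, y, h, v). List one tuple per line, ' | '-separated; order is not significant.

Stepwise |·|:
  S → 3
  R → 6
  ρ[g/b](R) → 6
  ρ[v/w](ρ[g/b](R)) → 6
  π[g,v](ρ[v/w](ρ[g/b](R))) → 6
  (S − π[g,v](ρ[v/w](ρ[g/b](R)))) → 3
  ρ[y/v]((S − π[g,v](ρ[v/w](ρ[g/b](R))))) → 3
  S → 3
  ρ[h/g](S) → 3
  (ρ[y/v]((S − π[g,v](ρ[v/w](ρ[g/b](R))))) ⋈[g=h] ρ[h/g](S)) → 3
  σ[h=5]((ρ[y/v]((S − π[g,v](ρ[v/w](ρ[g/b](R))))) ⋈[g=h] ρ[h/g](S))) → 1

== RESULT ==
g | y | h | v
5 | s | 5 | s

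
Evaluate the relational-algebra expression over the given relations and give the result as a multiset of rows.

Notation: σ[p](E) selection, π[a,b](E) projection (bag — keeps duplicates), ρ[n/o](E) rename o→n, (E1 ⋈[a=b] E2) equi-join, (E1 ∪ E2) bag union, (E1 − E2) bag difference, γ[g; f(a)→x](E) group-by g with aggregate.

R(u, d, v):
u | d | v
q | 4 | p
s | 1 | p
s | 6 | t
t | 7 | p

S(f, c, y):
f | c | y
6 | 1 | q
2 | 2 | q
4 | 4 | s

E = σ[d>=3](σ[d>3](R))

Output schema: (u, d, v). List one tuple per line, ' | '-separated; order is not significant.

Row counts bottom-up:
  R → 4
  σ[d>3](R) → 3
  σ[d>=3](σ[d>3](R)) → 3

== RESULT ==
u | d | v
q | 4 | p
s | 6 | t
t | 7 | p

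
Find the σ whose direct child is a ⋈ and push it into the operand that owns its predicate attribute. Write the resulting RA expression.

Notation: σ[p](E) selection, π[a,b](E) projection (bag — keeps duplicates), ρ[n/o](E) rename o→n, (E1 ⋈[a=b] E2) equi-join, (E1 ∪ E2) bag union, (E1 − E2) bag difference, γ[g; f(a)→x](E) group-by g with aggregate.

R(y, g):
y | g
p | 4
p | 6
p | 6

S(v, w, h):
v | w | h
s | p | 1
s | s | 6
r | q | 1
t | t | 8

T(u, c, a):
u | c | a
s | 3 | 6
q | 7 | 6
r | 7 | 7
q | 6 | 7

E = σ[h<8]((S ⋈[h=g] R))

σ filters on h, owned by the left side.
E' = (σ[h<8](S) ⋈[h=g] R)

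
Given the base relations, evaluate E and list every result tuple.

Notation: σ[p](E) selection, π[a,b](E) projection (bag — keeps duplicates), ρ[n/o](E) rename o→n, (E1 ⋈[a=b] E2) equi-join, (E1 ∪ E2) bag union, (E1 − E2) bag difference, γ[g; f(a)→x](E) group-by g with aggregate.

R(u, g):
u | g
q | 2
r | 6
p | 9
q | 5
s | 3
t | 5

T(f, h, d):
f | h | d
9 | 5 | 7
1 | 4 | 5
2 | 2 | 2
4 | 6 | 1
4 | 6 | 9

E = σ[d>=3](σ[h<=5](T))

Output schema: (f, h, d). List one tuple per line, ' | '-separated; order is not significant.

Per-node cardinality:
  T → 5
  σ[h<=5](T) → 3
  σ[d>=3](σ[h<=5](T)) → 2

== RESULT ==
f | h | d
1 | 4 | 5
9 | 5 | 7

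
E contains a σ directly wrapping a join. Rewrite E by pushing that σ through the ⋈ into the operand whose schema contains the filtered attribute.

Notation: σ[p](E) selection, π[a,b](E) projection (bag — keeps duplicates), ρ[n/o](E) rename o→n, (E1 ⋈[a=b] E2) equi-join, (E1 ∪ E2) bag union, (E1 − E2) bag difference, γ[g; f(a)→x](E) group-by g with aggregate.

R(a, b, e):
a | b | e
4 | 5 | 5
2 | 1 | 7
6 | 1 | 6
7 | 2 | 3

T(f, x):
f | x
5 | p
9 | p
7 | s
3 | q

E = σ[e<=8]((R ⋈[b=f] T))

σ filters on e, owned by the left side.
E' = (σ[e<=8](R) ⋈[b=f] T)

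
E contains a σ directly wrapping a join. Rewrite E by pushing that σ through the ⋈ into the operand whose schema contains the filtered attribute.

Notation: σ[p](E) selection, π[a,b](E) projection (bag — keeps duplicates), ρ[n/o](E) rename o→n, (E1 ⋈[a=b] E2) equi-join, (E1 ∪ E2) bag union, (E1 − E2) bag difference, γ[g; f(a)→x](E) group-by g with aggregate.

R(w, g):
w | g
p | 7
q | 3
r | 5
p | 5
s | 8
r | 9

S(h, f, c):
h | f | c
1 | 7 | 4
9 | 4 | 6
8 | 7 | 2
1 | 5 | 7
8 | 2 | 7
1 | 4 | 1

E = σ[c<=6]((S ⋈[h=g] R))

σ filters on c, owned by the left side.
E' = (σ[c<=6](S) ⋈[h=g] R)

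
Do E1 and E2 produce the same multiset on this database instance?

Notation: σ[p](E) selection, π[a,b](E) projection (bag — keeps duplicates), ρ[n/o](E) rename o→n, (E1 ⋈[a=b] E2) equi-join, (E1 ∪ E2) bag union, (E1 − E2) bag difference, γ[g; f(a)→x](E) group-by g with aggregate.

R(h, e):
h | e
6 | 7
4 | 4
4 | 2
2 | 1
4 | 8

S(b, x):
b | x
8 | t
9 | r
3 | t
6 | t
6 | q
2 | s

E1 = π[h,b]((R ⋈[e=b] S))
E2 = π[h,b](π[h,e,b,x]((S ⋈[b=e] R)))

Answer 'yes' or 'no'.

E1 stepwise |·|:
  R → 5
  S → 6
  (R ⋈[e=b] S) → 2
  π[h,b]((R ⋈[e=b] S)) → 2
E2 stepwise |·|:
  S → 6
  R → 5
  (S ⋈[b=e] R) → 2
  π[h,e,b,x]((S ⋈[b=e] R)) → 2
  π[h,b](π[h,e,b,x]((S ⋈[b=e] R))) → 2

E1 and E2 produce the same multiset:
h | b
4 | 2
4 | 8

yes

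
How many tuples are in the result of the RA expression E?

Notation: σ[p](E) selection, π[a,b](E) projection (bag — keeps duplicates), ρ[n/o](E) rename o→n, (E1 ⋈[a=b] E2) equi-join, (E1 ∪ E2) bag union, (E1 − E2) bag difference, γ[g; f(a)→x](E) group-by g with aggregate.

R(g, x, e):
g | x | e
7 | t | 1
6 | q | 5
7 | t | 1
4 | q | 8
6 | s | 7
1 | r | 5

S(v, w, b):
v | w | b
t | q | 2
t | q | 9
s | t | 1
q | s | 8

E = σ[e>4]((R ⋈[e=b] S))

Subexpression sizes:
  R → 6
  S → 4
  (R ⋈[e=b] S) → 3
  σ[e>4]((R ⋈[e=b] S)) → 1

|E| = 1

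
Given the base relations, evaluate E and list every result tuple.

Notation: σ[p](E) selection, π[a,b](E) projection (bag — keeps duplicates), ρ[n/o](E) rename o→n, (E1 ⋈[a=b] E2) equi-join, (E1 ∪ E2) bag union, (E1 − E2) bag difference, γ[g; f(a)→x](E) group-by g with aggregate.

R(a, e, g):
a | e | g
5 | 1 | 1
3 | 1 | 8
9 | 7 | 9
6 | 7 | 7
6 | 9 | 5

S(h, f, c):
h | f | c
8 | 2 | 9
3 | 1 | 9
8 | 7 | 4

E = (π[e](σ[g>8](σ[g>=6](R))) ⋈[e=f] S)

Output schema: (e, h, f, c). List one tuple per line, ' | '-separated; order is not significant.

Per-node cardinality:
  R → 5
  σ[g>=6](R) → 3
  σ[g>8](σ[g>=6](R)) → 1
  π[e](σ[g>8](σ[g>=6](R))) → 1
  S → 3
  (π[e](σ[g>8](σ[g>=6](R))) ⋈[e=f] S) → 1

== RESULT ==
e | h | f | c
7 | 8 | 7 | 4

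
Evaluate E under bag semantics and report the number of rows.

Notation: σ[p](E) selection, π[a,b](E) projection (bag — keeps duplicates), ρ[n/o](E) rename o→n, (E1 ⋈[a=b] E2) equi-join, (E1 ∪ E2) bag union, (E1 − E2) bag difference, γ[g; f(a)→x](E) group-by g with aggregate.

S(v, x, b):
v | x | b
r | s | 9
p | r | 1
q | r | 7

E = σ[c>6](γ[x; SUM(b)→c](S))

Subexpression sizes:
  S → 3
  γ[x; SUM(b)→c](S) → 2
  σ[c>6](γ[x; SUM(b)→c](S)) → 2

|E| = 2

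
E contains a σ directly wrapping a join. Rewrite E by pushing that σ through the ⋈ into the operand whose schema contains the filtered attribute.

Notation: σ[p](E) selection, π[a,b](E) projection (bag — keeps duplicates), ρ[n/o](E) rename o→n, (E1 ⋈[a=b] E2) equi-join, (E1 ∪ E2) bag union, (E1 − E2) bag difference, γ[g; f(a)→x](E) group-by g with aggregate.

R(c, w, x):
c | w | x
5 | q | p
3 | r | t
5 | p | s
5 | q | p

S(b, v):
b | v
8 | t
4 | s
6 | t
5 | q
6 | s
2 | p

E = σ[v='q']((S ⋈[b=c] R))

σ filters on v, owned by the left side.
E' = (σ[v='q'](S) ⋈[b=c] R)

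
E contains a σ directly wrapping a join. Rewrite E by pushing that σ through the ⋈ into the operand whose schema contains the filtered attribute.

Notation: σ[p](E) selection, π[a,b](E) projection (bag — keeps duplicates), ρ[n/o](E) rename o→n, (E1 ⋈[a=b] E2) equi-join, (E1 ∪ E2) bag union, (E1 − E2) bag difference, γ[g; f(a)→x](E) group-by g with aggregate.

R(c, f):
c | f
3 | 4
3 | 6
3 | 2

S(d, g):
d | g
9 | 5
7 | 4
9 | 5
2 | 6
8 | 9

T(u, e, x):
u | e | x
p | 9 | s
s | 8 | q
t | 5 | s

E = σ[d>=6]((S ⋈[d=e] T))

σ filters on d, owned by the left side.
E' = (σ[d>=6](S) ⋈[d=e] T)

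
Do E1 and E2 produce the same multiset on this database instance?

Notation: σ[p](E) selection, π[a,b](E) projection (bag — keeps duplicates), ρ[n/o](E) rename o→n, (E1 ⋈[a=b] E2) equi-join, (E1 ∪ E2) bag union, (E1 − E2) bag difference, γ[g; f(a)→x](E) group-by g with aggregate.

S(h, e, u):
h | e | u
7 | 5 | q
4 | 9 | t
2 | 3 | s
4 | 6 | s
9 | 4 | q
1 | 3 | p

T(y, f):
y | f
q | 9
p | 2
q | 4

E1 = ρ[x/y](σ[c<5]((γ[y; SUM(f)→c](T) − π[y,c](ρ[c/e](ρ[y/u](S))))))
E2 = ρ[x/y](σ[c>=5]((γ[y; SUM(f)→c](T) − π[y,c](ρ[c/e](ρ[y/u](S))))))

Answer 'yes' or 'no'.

E1 subexpression sizes:
  T → 3
  γ[y; SUM(f)→c](T) → 2
  S → 6
  ρ[y/u](S) → 6
  ρ[c/e](ρ[y/u](S)) → 6
  π[y,c](ρ[c/e](ρ[y/u](S))) → 6
  (γ[y; SUM(f)→c](T) − π[y,c](ρ[c/e](ρ[y/u](S)))) → 2
  σ[c<5]((γ[y; SUM(f)→c](T) − π[y,c](ρ[c/e](ρ[y/u](S))))) → 1
  ρ[x/y](σ[c<5]((γ[y; SUM(f)→c](T) − π[y,c](ρ[c/e](ρ[y/u](S)))))) → 1
E2 subexpression sizes:
  T → 3
  γ[y; SUM(f)→c](T) → 2
  S → 6
  ρ[y/u](S) → 6
  ρ[c/e](ρ[y/u](S)) → 6
  π[y,c](ρ[c/e](ρ[y/u](S))) → 6
  (γ[y; SUM(f)→c](T) − π[y,c](ρ[c/e](ρ[y/u](S)))) → 2
  σ[c>=5]((γ[y; SUM(f)→c](T) − π[y,c](ρ[c/e](ρ[y/u](S))))) → 1
  ρ[x/y](σ[c>=5]((γ[y; SUM(f)→c](T) − π[y,c](ρ[c/e](ρ[y/u](S)))))) → 1

E1 result:
x | c
p | 2
E2 result:
x | c
q | 13
Witness: ('p', 2) appears 1× in E1 but 0× in E2.

no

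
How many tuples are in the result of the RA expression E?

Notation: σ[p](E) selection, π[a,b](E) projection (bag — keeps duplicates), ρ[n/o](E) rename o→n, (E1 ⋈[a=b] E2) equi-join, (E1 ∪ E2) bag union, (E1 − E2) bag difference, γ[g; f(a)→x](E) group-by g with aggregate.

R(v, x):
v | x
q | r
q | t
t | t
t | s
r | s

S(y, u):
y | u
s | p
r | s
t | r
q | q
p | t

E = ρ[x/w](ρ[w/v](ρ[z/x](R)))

Row counts bottom-up:
  R → 5
  ρ[z/x](R) → 5
  ρ[w/v](ρ[z/x](R)) → 5
  ρ[x/w](ρ[w/v](ρ[z/x](R))) → 5

|E| = 5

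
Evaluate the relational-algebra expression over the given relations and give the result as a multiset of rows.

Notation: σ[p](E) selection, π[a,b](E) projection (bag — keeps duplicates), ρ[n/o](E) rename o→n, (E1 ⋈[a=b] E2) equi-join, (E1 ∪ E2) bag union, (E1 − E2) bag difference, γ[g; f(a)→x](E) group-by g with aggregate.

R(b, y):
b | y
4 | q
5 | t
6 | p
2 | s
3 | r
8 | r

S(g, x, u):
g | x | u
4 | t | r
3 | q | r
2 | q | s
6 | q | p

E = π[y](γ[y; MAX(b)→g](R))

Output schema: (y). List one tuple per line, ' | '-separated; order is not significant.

Row counts bottom-up:
  R → 6
  γ[y; MAX(b)→g](R) → 5
  π[y](γ[y; MAX(b)→g](R)) → 5

== RESULT ==
y
p
q
r
s
t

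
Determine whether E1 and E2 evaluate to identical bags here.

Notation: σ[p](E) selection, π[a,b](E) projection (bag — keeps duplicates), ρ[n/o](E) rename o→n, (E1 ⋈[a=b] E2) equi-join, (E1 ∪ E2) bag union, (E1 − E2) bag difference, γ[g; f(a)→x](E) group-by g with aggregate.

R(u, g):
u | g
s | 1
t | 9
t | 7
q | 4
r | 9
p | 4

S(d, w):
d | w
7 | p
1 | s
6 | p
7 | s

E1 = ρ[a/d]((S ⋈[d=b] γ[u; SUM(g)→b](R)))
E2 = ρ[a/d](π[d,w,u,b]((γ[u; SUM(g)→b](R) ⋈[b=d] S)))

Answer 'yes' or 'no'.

E1 row counts bottom-up:
  S → 4
  R → 6
  γ[u; SUM(g)→b](R) → 5
  (S ⋈[d=b] γ[u; SUM(g)→b](R)) → 1
  ρ[a/d]((S ⋈[d=b] γ[u; SUM(g)→b](R))) → 1
E2 row counts bottom-up:
  R → 6
  γ[u; SUM(g)→b](R) → 5
  S → 4
  (γ[u; SUM(g)→b](R) ⋈[b=d] S) → 1
  π[d,w,u,b]((γ[u; SUM(g)→b](R) ⋈[b=d] S)) → 1
  ρ[a/d](π[d,w,u,b]((γ[u; SUM(g)→b](R) ⋈[b=d] S))) → 1

E1 and E2 produce the same multiset:
a | w | u | b
1 | s | s | 1

yes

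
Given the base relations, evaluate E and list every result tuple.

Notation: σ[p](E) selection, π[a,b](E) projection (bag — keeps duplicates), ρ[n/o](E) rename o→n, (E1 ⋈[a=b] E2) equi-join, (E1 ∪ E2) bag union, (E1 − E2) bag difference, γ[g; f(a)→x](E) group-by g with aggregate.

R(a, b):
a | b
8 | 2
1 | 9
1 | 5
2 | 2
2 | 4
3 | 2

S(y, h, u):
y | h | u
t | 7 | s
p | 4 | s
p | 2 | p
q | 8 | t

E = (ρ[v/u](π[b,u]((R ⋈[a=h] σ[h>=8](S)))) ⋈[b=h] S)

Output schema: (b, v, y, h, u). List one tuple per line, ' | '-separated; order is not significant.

Stepwise |·|:
  R → 6
  S → 4
  σ[h>=8](S) → 1
  (R ⋈[a=h] σ[h>=8](S)) → 1
  π[b,u]((R ⋈[a=h] σ[h>=8](S))) → 1
  ρ[v/u](π[b,u]((R ⋈[a=h] σ[h>=8](S)))) → 1
  S → 4
  (ρ[v/u](π[b,u]((R ⋈[a=h] σ[h>=8](S)))) ⋈[b=h] S) → 1

== RESULT ==
b | v | y | h | u
2 | t | p | 2 | p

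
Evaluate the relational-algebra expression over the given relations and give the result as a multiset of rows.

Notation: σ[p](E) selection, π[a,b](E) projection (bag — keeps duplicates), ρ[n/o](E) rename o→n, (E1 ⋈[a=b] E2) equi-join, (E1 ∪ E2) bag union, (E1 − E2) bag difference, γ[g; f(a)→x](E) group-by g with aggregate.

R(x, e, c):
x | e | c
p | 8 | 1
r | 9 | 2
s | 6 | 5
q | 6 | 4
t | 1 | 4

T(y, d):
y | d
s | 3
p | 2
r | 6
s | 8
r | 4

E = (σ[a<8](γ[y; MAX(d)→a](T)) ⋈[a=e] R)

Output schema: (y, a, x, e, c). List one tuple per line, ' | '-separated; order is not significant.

Stepwise |·|:
  T → 5
  γ[y; MAX(d)→a](T) → 3
  σ[a<8](γ[y; MAX(d)→a](T)) → 2
  R → 5
  (σ[a<8](γ[y; MAX(d)→a](T)) ⋈[a=e] R) → 2

== RESULT ==
y | a | x | e | c
r | 6 | q | 6 | 4
r | 6 | s | 6 | 5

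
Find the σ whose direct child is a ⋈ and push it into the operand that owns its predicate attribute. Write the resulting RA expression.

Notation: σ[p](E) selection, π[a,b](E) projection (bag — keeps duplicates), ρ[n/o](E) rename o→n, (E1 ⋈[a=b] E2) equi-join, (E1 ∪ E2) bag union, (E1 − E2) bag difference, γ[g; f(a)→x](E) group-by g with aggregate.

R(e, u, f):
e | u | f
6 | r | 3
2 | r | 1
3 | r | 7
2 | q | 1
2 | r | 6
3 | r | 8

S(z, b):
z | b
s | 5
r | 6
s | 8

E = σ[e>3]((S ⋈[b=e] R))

σ filters on e, owned by the right side.
E' = (S ⋈[b=e] σ[e>3](R))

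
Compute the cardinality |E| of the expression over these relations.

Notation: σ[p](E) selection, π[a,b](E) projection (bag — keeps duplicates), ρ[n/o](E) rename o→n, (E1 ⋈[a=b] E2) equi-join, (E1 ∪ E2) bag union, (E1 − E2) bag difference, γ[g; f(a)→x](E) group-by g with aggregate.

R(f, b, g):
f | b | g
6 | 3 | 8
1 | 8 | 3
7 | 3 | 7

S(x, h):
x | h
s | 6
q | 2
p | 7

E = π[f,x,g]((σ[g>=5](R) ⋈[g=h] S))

Subexpression sizes:
  R → 3
  σ[g>=5](R) → 2
  S → 3
  (σ[g>=5](R) ⋈[g=h] S) → 1
  π[f,x,g]((σ[g>=5](R) ⋈[g=h] S)) → 1

|E| = 1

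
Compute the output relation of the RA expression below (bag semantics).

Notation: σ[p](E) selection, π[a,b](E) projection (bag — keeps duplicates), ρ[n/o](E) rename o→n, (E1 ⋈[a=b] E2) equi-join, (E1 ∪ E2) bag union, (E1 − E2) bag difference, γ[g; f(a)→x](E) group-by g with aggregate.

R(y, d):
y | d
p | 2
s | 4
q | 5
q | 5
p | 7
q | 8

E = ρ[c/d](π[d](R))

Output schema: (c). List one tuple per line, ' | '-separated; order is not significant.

Row counts bottom-up:
  R → 6
  π[d](R) → 6
  ρ[c/d](π[d](R)) → 6

== RESULT ==
c
2
4
5
5
7
8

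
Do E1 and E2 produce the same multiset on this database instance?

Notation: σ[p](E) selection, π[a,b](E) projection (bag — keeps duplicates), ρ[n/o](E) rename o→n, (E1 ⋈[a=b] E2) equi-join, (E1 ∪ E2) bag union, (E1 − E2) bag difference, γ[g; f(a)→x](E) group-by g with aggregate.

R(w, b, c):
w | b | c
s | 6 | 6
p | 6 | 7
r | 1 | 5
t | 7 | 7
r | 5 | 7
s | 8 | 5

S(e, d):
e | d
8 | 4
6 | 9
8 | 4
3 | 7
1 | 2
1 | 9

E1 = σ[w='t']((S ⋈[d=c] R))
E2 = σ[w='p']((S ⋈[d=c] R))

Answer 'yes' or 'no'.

E1 subexpression sizes:
  S → 6
  R → 6
  (S ⋈[d=c] R) → 3
  σ[w='t']((S ⋈[d=c] R)) → 1
E2 subexpression sizes:
  S → 6
  R → 6
  (S ⋈[d=c] R) → 3
  σ[w='p']((S ⋈[d=c] R)) → 1

E1 result:
e | d | w | b | c
3 | 7 | t | 7 | 7
E2 result:
e | d | w | b | c
3 | 7 | p | 6 | 7
Witness: (3, 7, 'p', 6, 7) appears 0× in E1 but 1× in E2.

no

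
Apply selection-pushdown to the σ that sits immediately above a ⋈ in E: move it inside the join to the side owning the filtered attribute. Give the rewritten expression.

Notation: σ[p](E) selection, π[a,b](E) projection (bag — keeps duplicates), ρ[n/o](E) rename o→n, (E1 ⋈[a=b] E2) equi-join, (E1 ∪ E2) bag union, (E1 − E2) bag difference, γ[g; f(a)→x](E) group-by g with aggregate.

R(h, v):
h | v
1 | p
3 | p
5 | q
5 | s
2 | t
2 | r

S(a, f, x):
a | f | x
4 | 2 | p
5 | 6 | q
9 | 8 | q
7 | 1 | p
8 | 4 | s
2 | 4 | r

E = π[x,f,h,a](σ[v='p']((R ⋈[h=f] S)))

σ filters on v, owned by the left side.
E' = π[x,f,h,a]((σ[v='p'](R) ⋈[h=f] S))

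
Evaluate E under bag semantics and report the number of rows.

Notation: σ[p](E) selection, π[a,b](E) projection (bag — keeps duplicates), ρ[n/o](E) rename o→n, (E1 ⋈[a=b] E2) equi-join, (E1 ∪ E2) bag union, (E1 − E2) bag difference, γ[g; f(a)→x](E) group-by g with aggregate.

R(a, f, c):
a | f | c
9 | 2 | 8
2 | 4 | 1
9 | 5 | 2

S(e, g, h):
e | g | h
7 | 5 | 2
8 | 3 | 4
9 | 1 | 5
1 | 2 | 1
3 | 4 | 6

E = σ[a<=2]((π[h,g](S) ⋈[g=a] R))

Row counts bottom-up:
  S → 5
  π[h,g](S) → 5
  R → 3
  (π[h,g](S) ⋈[g=a] R) → 1
  σ[a<=2]((π[h,g](S) ⋈[g=a] R)) → 1

|E| = 1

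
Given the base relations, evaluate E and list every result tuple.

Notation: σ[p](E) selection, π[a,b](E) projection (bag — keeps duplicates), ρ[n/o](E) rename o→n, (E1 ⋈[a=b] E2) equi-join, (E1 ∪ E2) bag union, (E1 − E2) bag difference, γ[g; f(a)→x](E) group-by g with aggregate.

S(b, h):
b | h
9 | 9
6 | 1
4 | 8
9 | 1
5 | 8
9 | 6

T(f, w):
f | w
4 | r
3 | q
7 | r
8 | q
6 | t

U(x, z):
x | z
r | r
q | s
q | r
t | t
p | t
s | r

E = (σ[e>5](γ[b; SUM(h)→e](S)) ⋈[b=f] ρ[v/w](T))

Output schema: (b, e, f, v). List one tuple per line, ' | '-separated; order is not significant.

Per-node cardinality:
  S → 6
  γ[b; SUM(h)→e](S) → 4
  σ[e>5](γ[b; SUM(h)→e](S)) → 3
  T → 5
  ρ[v/w](T) → 5
  (σ[e>5](γ[b; SUM(h)→e](S)) ⋈[b=f] ρ[v/w](T)) → 1

== RESULT ==
b | e | f | v
4 | 8 | 4 | r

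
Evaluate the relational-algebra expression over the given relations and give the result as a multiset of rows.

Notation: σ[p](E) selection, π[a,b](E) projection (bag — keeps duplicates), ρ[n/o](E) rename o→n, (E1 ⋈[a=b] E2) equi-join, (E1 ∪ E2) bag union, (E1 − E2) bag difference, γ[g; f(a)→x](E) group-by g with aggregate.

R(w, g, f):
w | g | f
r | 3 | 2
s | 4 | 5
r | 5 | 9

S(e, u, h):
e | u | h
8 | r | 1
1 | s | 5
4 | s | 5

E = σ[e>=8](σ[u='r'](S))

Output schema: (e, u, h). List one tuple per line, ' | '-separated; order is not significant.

Stepwise |·|:
  S → 3
  σ[u='r'](S) → 1
  σ[e>=8](σ[u='r'](S)) → 1

== RESULT ==
e | u | h
8 | r | 1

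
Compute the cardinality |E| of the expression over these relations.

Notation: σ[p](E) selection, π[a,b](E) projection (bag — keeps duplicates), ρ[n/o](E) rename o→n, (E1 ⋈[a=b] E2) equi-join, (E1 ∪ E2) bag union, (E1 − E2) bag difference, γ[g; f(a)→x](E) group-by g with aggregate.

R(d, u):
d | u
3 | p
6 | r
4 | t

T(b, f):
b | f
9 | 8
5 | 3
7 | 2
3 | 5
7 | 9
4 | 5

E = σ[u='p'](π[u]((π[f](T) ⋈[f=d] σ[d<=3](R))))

Subexpression sizes:
  T → 6
  π[f](T) → 6
  R → 3
  σ[d<=3](R) → 1
  (π[f](T) ⋈[f=d] σ[d<=3](R)) → 1
  π[u]((π[f](T) ⋈[f=d] σ[d<=3](R))) → 1
  σ[u='p'](π[u]((π[f](T) ⋈[f=d] σ[d<=3](R)))) → 1

|E| = 1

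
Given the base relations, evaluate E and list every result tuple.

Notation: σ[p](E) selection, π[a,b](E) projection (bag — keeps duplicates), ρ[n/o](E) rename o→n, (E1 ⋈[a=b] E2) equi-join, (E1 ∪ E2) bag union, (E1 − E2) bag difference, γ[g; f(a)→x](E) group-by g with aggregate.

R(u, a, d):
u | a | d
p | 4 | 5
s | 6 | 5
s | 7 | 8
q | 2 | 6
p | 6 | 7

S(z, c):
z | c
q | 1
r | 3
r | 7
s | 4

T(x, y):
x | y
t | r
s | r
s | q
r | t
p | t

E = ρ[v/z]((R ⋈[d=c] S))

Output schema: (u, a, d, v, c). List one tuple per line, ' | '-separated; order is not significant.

Subexpression sizes:
  R → 5
  S → 4
  (R ⋈[d=c] S) → 1
  ρ[v/z]((R ⋈[d=c] S)) → 1

== RESULT ==
u | a | d | v | c
p | 6 | 7 | r | 7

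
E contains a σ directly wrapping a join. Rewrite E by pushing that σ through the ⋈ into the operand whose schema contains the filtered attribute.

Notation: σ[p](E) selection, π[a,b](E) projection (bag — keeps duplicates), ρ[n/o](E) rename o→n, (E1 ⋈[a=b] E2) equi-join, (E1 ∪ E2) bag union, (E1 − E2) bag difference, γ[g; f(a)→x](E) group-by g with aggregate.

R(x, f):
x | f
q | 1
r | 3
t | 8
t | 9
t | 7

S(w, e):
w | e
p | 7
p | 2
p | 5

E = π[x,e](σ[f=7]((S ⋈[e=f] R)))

σ filters on f, owned by the right side.
E' = π[x,e]((S ⋈[e=f] σ[f=7](R)))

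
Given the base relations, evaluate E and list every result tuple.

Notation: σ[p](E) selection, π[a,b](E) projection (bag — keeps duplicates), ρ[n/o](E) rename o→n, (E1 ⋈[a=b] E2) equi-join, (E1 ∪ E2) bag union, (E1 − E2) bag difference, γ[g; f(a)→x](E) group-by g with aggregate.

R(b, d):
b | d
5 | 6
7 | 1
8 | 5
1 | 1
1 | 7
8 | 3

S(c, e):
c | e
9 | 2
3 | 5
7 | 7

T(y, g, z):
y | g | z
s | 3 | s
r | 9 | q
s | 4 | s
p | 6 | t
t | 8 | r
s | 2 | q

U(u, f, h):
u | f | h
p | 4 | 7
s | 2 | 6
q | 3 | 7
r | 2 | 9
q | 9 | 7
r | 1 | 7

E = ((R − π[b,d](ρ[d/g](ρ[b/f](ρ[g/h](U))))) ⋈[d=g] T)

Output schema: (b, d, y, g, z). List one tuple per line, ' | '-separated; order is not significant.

Per-node cardinality:
  R → 6
  U → 6
  ρ[g/h](U) → 6
  ρ[b/f](ρ[g/h](U)) → 6
  ρ[d/g](ρ[b/f](ρ[g/h](U))) → 6
  π[b,d](ρ[d/g](ρ[b/f](ρ[g/h](U)))) → 6
  (R − π[b,d](ρ[d/g](ρ[b/f](ρ[g/h](U))))) → 5
  T → 6
  ((R − π[b,d](ρ[d/g](ρ[b/f](ρ[g/h](U))))) ⋈[d=g] T) → 2

== RESULT ==
b | d | y | g | z
5 | 6 | p | 6 | t
8 | 3 | s | 3 | s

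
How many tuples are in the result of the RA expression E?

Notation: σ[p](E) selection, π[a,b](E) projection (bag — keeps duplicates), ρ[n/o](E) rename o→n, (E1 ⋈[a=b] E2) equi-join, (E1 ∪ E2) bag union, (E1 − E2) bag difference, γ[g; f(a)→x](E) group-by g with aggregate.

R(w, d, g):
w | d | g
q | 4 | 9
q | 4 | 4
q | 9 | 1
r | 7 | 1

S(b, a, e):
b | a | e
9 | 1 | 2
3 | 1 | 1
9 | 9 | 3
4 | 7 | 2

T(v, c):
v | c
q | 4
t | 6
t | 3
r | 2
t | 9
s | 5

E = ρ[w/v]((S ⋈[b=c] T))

Subexpression sizes:
  S → 4
  T → 6
  (S ⋈[b=c] T) → 4
  ρ[w/v]((S ⋈[b=c] T)) → 4

|E| = 4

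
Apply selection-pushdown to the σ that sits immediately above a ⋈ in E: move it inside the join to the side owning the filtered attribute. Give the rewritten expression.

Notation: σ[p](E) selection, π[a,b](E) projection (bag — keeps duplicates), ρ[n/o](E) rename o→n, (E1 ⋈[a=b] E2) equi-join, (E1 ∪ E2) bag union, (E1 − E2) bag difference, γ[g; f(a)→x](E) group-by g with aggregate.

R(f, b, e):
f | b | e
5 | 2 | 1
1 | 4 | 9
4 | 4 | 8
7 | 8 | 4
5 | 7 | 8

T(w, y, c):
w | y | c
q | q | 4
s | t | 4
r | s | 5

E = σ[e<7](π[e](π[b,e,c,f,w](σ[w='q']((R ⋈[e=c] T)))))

σ filters on w, owned by the right side.
E' = σ[e<7](π[e](π[b,e,c,f,w]((R ⋈[e=c] σ[w='q'](T)))))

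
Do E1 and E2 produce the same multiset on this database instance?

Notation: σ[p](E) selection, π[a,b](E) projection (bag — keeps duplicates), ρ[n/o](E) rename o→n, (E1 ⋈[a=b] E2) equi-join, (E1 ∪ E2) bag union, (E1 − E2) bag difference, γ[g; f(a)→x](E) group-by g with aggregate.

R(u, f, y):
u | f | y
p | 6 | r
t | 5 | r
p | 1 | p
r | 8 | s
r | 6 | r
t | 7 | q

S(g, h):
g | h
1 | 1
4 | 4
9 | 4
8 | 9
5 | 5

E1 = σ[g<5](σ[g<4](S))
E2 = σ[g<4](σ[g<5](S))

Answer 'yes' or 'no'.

E1 subexpression sizes:
  S → 5
  σ[g<4](S) → 1
  σ[g<5](σ[g<4](S)) → 1
E2 subexpression sizes:
  S → 5
  σ[g<5](S) → 2
  σ[g<4](σ[g<5](S)) → 1

E1 and E2 produce the same multiset:
g | h
1 | 1

yes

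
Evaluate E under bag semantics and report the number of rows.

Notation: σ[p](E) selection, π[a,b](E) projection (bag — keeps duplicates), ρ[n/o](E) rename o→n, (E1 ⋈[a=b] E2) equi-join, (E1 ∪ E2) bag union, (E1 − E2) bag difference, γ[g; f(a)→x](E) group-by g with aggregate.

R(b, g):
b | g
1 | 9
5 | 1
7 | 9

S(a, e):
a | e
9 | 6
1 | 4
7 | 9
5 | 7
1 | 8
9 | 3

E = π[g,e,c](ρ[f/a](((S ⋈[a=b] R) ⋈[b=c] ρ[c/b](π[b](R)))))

Row counts bottom-up:
  S → 6
  R → 3
  (S ⋈[a=b] R) → 4
  R → 3
  π[b](R) → 3
  ρ[c/b](π[b](R)) → 3
  ((S ⋈[a=b] R) ⋈[b=c] ρ[c/b](π[b](R))) → 4
  ρ[f/a](((S ⋈[a=b] R) ⋈[b=c] ρ[c/b](π[b](R)))) → 4
  π[g,e,c](ρ[f/a](((S ⋈[a=b] R) ⋈[b=c] ρ[c/b](π[b](R))))) → 4

|E| = 4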